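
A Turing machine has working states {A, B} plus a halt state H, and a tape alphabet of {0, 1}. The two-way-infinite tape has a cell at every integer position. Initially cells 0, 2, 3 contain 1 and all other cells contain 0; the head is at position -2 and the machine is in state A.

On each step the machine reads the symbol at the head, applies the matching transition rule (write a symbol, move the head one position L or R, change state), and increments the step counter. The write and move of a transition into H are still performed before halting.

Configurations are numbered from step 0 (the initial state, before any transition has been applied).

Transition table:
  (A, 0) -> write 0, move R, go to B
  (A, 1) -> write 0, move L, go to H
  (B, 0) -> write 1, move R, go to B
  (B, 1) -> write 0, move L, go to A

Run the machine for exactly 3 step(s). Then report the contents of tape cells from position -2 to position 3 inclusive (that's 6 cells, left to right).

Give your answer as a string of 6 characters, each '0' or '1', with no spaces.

Step 1: in state A at pos -2, read 0 -> (A,0)->write 0,move R,goto B. Now: state=B, head=-1, tape[-3..4]=00010110 (head:   ^)
Step 2: in state B at pos -1, read 0 -> (B,0)->write 1,move R,goto B. Now: state=B, head=0, tape[-3..4]=00110110 (head:    ^)
Step 3: in state B at pos 0, read 1 -> (B,1)->write 0,move L,goto A. Now: state=A, head=-1, tape[-3..4]=00100110 (head:   ^)

Answer: 010011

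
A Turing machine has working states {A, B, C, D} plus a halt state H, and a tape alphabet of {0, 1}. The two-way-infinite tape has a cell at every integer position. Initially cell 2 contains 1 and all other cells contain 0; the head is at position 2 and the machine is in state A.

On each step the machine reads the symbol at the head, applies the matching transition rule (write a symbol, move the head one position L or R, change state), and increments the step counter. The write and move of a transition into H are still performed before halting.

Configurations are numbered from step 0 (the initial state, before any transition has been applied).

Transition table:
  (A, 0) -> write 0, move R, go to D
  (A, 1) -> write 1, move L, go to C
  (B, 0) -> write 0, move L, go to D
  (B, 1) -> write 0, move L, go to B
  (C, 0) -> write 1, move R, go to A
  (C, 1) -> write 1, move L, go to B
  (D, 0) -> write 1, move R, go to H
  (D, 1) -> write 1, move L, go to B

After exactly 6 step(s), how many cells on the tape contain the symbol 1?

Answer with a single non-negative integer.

Answer: 3

Derivation:
Step 1: in state A at pos 2, read 1 -> (A,1)->write 1,move L,goto C. Now: state=C, head=1, tape[0..3]=0010 (head:  ^)
Step 2: in state C at pos 1, read 0 -> (C,0)->write 1,move R,goto A. Now: state=A, head=2, tape[0..3]=0110 (head:   ^)
Step 3: in state A at pos 2, read 1 -> (A,1)->write 1,move L,goto C. Now: state=C, head=1, tape[0..3]=0110 (head:  ^)
Step 4: in state C at pos 1, read 1 -> (C,1)->write 1,move L,goto B. Now: state=B, head=0, tape[-1..3]=00110 (head:  ^)
Step 5: in state B at pos 0, read 0 -> (B,0)->write 0,move L,goto D. Now: state=D, head=-1, tape[-2..3]=000110 (head:  ^)
Step 6: in state D at pos -1, read 0 -> (D,0)->write 1,move R,goto H. Now: state=H, head=0, tape[-2..3]=010110 (head:   ^)
Cells containing 1 after step 6: {-1, 1, 2} -> 3 cell(s)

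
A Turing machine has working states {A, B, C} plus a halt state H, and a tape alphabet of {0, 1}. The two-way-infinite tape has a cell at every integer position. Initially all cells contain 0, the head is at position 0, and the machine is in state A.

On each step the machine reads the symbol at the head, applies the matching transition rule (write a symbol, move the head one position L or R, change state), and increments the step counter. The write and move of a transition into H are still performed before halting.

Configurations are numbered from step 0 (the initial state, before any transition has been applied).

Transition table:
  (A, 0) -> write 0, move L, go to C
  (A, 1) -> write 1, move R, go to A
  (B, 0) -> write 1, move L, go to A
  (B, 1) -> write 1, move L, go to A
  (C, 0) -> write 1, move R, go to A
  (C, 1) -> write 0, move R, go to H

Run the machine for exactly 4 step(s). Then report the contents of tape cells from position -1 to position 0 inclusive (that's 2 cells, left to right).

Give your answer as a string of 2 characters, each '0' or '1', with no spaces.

Answer: 00

Derivation:
Step 1: in state A at pos 0, read 0 -> (A,0)->write 0,move L,goto C. Now: state=C, head=-1, tape[-2..1]=0000 (head:  ^)
Step 2: in state C at pos -1, read 0 -> (C,0)->write 1,move R,goto A. Now: state=A, head=0, tape[-2..1]=0100 (head:   ^)
Step 3: in state A at pos 0, read 0 -> (A,0)->write 0,move L,goto C. Now: state=C, head=-1, tape[-2..1]=0100 (head:  ^)
Step 4: in state C at pos -1, read 1 -> (C,1)->write 0,move R,goto H. Now: state=H, head=0, tape[-2..1]=0000 (head:   ^)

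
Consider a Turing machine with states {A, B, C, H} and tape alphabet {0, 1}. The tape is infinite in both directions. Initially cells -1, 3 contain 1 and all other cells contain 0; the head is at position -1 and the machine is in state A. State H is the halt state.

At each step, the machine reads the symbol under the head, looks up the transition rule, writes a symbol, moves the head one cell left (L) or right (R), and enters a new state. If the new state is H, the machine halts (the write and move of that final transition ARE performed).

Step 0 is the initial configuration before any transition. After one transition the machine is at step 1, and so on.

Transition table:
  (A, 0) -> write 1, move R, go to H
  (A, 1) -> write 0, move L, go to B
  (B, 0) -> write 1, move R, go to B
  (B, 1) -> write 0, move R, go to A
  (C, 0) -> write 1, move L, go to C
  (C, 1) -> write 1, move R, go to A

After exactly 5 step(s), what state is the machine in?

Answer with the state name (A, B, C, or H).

Step 1: in state A at pos -1, read 1 -> (A,1)->write 0,move L,goto B. Now: state=B, head=-2, tape[-3..4]=00000010 (head:  ^)
Step 2: in state B at pos -2, read 0 -> (B,0)->write 1,move R,goto B. Now: state=B, head=-1, tape[-3..4]=01000010 (head:   ^)
Step 3: in state B at pos -1, read 0 -> (B,0)->write 1,move R,goto B. Now: state=B, head=0, tape[-3..4]=01100010 (head:    ^)
Step 4: in state B at pos 0, read 0 -> (B,0)->write 1,move R,goto B. Now: state=B, head=1, tape[-3..4]=01110010 (head:     ^)
Step 5: in state B at pos 1, read 0 -> (B,0)->write 1,move R,goto B. Now: state=B, head=2, tape[-3..4]=01111010 (head:      ^)

Answer: B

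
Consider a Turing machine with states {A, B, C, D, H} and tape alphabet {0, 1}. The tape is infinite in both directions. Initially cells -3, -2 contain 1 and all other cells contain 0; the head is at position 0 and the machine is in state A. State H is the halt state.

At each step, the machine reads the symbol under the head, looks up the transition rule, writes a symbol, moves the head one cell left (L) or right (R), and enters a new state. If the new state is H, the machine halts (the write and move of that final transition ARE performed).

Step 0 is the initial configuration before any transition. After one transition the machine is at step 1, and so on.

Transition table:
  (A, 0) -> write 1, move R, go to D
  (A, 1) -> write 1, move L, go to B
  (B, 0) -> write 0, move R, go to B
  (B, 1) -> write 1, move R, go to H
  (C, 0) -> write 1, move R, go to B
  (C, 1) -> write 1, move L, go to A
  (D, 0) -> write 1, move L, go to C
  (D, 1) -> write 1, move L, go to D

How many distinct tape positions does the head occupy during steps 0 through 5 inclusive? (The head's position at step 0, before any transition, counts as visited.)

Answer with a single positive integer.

Step 1: in state A at pos 0, read 0 -> (A,0)->write 1,move R,goto D. Now: state=D, head=1, tape[-4..2]=0110100 (head:      ^)
Step 2: in state D at pos 1, read 0 -> (D,0)->write 1,move L,goto C. Now: state=C, head=0, tape[-4..2]=0110110 (head:     ^)
Step 3: in state C at pos 0, read 1 -> (C,1)->write 1,move L,goto A. Now: state=A, head=-1, tape[-4..2]=0110110 (head:    ^)
Step 4: in state A at pos -1, read 0 -> (A,0)->write 1,move R,goto D. Now: state=D, head=0, tape[-4..2]=0111110 (head:     ^)
Step 5: in state D at pos 0, read 1 -> (D,1)->write 1,move L,goto D. Now: state=D, head=-1, tape[-4..2]=0111110 (head:    ^)
Head positions at steps 0..5: starting at 0, distinct positions visited = {-1, 0, 1} -> 3 position(s)

Answer: 3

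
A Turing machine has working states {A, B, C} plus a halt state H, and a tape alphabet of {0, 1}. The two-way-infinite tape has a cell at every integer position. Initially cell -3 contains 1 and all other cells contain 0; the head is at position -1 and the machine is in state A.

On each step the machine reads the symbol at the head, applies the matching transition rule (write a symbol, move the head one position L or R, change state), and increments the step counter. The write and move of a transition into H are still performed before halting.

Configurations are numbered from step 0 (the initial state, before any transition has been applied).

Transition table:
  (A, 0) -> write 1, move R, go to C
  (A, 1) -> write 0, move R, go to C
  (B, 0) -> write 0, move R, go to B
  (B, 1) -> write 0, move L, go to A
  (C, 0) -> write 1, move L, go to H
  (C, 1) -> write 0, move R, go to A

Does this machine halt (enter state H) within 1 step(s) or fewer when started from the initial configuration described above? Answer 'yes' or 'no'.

Answer: no

Derivation:
Step 1: in state A at pos -1, read 0 -> (A,0)->write 1,move R,goto C. Now: state=C, head=0, tape[-4..1]=010100 (head:     ^)
After 1 step(s): state = C (not H) -> not halted within 1 -> no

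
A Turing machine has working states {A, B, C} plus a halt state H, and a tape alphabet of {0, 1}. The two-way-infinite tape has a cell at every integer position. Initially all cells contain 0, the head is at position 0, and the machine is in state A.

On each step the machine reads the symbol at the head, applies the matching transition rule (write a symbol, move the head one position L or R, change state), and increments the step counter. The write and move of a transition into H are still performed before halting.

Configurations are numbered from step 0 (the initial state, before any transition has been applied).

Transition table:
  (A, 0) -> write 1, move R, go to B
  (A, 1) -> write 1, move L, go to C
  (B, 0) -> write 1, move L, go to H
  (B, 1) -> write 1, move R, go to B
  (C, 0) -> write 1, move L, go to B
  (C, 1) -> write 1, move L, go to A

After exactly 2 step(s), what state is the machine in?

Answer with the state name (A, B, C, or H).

Answer: H

Derivation:
Step 1: in state A at pos 0, read 0 -> (A,0)->write 1,move R,goto B. Now: state=B, head=1, tape[-1..2]=0100 (head:   ^)
Step 2: in state B at pos 1, read 0 -> (B,0)->write 1,move L,goto H. Now: state=H, head=0, tape[-1..2]=0110 (head:  ^)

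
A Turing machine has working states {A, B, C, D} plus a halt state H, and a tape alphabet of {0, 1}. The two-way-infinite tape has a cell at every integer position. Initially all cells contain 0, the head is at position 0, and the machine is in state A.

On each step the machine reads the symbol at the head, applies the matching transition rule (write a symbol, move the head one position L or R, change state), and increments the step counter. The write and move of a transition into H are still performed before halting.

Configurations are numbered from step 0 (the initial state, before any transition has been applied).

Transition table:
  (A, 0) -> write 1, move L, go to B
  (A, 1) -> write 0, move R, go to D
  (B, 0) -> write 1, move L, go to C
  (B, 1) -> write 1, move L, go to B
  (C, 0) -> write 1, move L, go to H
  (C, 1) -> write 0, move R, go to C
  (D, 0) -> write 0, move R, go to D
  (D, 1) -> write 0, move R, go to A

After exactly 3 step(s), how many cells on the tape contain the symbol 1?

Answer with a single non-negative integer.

Step 1: in state A at pos 0, read 0 -> (A,0)->write 1,move L,goto B. Now: state=B, head=-1, tape[-2..1]=0010 (head:  ^)
Step 2: in state B at pos -1, read 0 -> (B,0)->write 1,move L,goto C. Now: state=C, head=-2, tape[-3..1]=00110 (head:  ^)
Step 3: in state C at pos -2, read 0 -> (C,0)->write 1,move L,goto H. Now: state=H, head=-3, tape[-4..1]=001110 (head:  ^)
Cells containing 1 after step 3: {-2, -1, 0} -> 3 cell(s)

Answer: 3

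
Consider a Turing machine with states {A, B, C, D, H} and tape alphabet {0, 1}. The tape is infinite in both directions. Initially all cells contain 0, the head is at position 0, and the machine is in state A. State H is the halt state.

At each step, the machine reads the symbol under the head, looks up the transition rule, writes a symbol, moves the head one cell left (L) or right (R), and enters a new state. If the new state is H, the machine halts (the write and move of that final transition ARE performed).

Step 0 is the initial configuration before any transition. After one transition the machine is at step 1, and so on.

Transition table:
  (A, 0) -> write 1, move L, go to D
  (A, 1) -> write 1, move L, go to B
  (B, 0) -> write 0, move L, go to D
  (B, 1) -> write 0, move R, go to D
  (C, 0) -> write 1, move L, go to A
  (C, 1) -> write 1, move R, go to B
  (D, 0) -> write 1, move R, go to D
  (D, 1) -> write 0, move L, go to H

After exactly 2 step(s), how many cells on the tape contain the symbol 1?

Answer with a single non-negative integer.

Answer: 2

Derivation:
Step 1: in state A at pos 0, read 0 -> (A,0)->write 1,move L,goto D. Now: state=D, head=-1, tape[-2..1]=0010 (head:  ^)
Step 2: in state D at pos -1, read 0 -> (D,0)->write 1,move R,goto D. Now: state=D, head=0, tape[-2..1]=0110 (head:   ^)
Cells containing 1 after step 2: {-1, 0} -> 2 cell(s)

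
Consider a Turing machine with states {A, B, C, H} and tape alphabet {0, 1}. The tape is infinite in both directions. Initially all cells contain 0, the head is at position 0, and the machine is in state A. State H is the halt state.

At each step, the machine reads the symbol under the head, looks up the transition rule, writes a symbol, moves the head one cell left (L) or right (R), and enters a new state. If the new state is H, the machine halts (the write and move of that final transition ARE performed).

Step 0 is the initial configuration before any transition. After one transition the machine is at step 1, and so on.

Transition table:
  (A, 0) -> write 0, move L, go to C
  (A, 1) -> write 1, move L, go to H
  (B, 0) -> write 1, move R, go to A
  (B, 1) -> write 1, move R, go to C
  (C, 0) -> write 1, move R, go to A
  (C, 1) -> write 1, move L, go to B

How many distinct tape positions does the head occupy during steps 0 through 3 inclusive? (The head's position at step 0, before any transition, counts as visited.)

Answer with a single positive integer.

Step 1: in state A at pos 0, read 0 -> (A,0)->write 0,move L,goto C. Now: state=C, head=-1, tape[-2..1]=0000 (head:  ^)
Step 2: in state C at pos -1, read 0 -> (C,0)->write 1,move R,goto A. Now: state=A, head=0, tape[-2..1]=0100 (head:   ^)
Step 3: in state A at pos 0, read 0 -> (A,0)->write 0,move L,goto C. Now: state=C, head=-1, tape[-2..1]=0100 (head:  ^)
Head positions at steps 0..3: starting at 0, distinct positions visited = {-1, 0} -> 2 position(s)

Answer: 2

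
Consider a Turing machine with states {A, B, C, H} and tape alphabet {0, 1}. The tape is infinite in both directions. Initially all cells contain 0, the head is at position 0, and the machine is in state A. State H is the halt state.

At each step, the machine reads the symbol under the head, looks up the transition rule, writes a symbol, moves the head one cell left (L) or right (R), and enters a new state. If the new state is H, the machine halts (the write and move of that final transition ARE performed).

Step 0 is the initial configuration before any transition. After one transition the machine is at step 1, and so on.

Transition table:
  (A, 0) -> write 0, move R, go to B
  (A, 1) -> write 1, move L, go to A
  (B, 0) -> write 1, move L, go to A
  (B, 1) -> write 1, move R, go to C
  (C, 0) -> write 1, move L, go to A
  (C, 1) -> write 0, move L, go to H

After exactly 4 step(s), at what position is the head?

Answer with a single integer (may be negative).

Step 1: in state A at pos 0, read 0 -> (A,0)->write 0,move R,goto B. Now: state=B, head=1, tape[-1..2]=0000 (head:   ^)
Step 2: in state B at pos 1, read 0 -> (B,0)->write 1,move L,goto A. Now: state=A, head=0, tape[-1..2]=0010 (head:  ^)
Step 3: in state A at pos 0, read 0 -> (A,0)->write 0,move R,goto B. Now: state=B, head=1, tape[-1..2]=0010 (head:   ^)
Step 4: in state B at pos 1, read 1 -> (B,1)->write 1,move R,goto C. Now: state=C, head=2, tape[-1..3]=00100 (head:    ^)

Answer: 2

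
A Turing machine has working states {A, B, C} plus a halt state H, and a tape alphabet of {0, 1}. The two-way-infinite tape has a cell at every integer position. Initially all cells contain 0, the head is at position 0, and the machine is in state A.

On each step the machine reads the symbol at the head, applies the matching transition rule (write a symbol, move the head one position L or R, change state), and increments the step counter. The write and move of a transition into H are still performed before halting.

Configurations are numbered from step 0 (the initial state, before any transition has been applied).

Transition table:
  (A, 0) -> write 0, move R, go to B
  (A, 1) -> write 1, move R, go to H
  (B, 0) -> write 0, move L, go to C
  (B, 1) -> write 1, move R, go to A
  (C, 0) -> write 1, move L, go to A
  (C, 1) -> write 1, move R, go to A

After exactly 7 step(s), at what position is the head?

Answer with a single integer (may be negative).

Answer: 1

Derivation:
Step 1: in state A at pos 0, read 0 -> (A,0)->write 0,move R,goto B. Now: state=B, head=1, tape[-1..2]=0000 (head:   ^)
Step 2: in state B at pos 1, read 0 -> (B,0)->write 0,move L,goto C. Now: state=C, head=0, tape[-1..2]=0000 (head:  ^)
Step 3: in state C at pos 0, read 0 -> (C,0)->write 1,move L,goto A. Now: state=A, head=-1, tape[-2..2]=00100 (head:  ^)
Step 4: in state A at pos -1, read 0 -> (A,0)->write 0,move R,goto B. Now: state=B, head=0, tape[-2..2]=00100 (head:   ^)
Step 5: in state B at pos 0, read 1 -> (B,1)->write 1,move R,goto A. Now: state=A, head=1, tape[-2..2]=00100 (head:    ^)
Step 6: in state A at pos 1, read 0 -> (A,0)->write 0,move R,goto B. Now: state=B, head=2, tape[-2..3]=001000 (head:     ^)
Step 7: in state B at pos 2, read 0 -> (B,0)->write 0,move L,goto C. Now: state=C, head=1, tape[-2..3]=001000 (head:    ^)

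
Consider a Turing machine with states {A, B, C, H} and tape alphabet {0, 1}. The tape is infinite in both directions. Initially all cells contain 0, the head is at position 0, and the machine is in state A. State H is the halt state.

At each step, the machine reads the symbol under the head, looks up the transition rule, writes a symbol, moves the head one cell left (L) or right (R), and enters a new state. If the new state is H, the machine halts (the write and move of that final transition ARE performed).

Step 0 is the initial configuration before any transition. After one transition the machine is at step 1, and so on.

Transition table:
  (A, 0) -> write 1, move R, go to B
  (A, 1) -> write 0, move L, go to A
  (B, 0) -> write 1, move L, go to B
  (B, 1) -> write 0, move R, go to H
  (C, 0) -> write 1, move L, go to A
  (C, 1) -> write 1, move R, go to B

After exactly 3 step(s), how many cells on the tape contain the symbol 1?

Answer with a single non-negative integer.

Answer: 1

Derivation:
Step 1: in state A at pos 0, read 0 -> (A,0)->write 1,move R,goto B. Now: state=B, head=1, tape[-1..2]=0100 (head:   ^)
Step 2: in state B at pos 1, read 0 -> (B,0)->write 1,move L,goto B. Now: state=B, head=0, tape[-1..2]=0110 (head:  ^)
Step 3: in state B at pos 0, read 1 -> (B,1)->write 0,move R,goto H. Now: state=H, head=1, tape[-1..2]=0010 (head:   ^)
Cells containing 1 after step 3: {1} -> 1 cell(s)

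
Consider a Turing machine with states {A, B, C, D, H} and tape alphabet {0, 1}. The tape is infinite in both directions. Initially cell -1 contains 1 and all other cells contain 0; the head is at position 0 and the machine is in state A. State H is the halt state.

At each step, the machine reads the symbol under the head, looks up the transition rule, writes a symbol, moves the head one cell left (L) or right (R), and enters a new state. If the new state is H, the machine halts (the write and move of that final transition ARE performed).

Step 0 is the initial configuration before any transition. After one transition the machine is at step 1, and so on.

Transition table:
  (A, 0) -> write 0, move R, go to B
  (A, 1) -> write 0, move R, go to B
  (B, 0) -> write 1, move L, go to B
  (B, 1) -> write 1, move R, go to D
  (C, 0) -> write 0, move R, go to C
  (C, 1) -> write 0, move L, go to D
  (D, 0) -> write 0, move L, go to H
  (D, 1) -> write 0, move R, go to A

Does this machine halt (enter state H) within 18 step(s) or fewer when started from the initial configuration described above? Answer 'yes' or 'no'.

Answer: yes

Derivation:
Step 1: in state A at pos 0, read 0 -> (A,0)->write 0,move R,goto B. Now: state=B, head=1, tape[-2..2]=01000 (head:    ^)
Step 2: in state B at pos 1, read 0 -> (B,0)->write 1,move L,goto B. Now: state=B, head=0, tape[-2..2]=01010 (head:   ^)
Step 3: in state B at pos 0, read 0 -> (B,0)->write 1,move L,goto B. Now: state=B, head=-1, tape[-2..2]=01110 (head:  ^)
Step 4: in state B at pos -1, read 1 -> (B,1)->write 1,move R,goto D. Now: state=D, head=0, tape[-2..2]=01110 (head:   ^)
Step 5: in state D at pos 0, read 1 -> (D,1)->write 0,move R,goto A. Now: state=A, head=1, tape[-2..2]=01010 (head:    ^)
Step 6: in state A at pos 1, read 1 -> (A,1)->write 0,move R,goto B. Now: state=B, head=2, tape[-2..3]=010000 (head:     ^)
Step 7: in state B at pos 2, read 0 -> (B,0)->write 1,move L,goto B. Now: state=B, head=1, tape[-2..3]=010010 (head:    ^)
Step 8: in state B at pos 1, read 0 -> (B,0)->write 1,move L,goto B. Now: state=B, head=0, tape[-2..3]=010110 (head:   ^)
Step 9: in state B at pos 0, read 0 -> (B,0)->write 1,move L,goto B. Now: state=B, head=-1, tape[-2..3]=011110 (head:  ^)
Step 10: in state B at pos -1, read 1 -> (B,1)->write 1,move R,goto D. Now: state=D, head=0, tape[-2..3]=011110 (head:   ^)
Step 11: in state D at pos 0, read 1 -> (D,1)->write 0,move R,goto A. Now: state=A, head=1, tape[-2..3]=010110 (head:    ^)
Step 12: in state A at pos 1, read 1 -> (A,1)->write 0,move R,goto B. Now: state=B, head=2, tape[-2..3]=010010 (head:     ^)
Step 13: in state B at pos 2, read 1 -> (B,1)->write 1,move R,goto D. Now: state=D, head=3, tape[-2..4]=0100100 (head:      ^)
Step 14: in state D at pos 3, read 0 -> (D,0)->write 0,move L,goto H. Now: state=H, head=2, tape[-2..4]=0100100 (head:     ^)
State H reached at step 14; 14 <= 18 -> yes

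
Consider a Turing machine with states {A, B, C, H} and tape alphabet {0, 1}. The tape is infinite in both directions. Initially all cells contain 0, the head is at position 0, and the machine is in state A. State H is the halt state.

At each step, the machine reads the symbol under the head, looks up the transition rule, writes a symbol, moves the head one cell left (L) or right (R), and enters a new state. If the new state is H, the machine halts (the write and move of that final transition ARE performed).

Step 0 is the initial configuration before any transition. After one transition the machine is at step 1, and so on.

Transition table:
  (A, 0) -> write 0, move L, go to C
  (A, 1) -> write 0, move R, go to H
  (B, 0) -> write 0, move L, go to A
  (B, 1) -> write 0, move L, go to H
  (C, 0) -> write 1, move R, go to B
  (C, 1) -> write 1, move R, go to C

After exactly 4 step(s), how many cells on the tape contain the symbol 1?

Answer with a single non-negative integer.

Answer: 0

Derivation:
Step 1: in state A at pos 0, read 0 -> (A,0)->write 0,move L,goto C. Now: state=C, head=-1, tape[-2..1]=0000 (head:  ^)
Step 2: in state C at pos -1, read 0 -> (C,0)->write 1,move R,goto B. Now: state=B, head=0, tape[-2..1]=0100 (head:   ^)
Step 3: in state B at pos 0, read 0 -> (B,0)->write 0,move L,goto A. Now: state=A, head=-1, tape[-2..1]=0100 (head:  ^)
Step 4: in state A at pos -1, read 1 -> (A,1)->write 0,move R,goto H. Now: state=H, head=0, tape[-2..1]=0000 (head:   ^)
No cell contains 1 after step 4 -> 0 cell(s)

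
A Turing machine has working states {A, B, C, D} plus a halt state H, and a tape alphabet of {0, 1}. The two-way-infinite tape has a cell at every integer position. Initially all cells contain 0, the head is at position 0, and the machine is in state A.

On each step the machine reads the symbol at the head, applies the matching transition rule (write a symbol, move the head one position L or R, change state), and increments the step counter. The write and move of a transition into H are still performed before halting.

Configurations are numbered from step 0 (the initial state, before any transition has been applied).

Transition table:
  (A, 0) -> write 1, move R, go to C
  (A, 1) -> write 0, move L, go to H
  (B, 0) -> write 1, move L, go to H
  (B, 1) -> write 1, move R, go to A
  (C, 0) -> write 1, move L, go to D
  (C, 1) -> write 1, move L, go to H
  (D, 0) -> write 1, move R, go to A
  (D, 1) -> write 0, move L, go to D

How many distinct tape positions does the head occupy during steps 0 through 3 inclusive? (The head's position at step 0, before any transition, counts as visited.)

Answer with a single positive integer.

Step 1: in state A at pos 0, read 0 -> (A,0)->write 1,move R,goto C. Now: state=C, head=1, tape[-1..2]=0100 (head:   ^)
Step 2: in state C at pos 1, read 0 -> (C,0)->write 1,move L,goto D. Now: state=D, head=0, tape[-1..2]=0110 (head:  ^)
Step 3: in state D at pos 0, read 1 -> (D,1)->write 0,move L,goto D. Now: state=D, head=-1, tape[-2..2]=00010 (head:  ^)
Head positions at steps 0..3: starting at 0, distinct positions visited = {-1, 0, 1} -> 3 position(s)

Answer: 3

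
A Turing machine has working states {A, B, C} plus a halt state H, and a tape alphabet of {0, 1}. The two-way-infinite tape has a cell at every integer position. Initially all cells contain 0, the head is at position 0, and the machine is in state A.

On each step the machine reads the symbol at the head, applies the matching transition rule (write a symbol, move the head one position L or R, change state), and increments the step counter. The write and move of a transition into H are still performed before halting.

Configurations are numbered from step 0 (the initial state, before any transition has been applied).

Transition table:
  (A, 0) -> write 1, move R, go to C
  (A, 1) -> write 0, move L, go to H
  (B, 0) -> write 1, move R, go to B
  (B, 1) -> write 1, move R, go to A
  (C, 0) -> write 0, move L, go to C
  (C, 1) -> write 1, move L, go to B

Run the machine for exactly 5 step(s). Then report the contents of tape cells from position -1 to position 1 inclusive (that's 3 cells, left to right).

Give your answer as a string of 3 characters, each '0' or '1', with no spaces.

Answer: 110

Derivation:
Step 1: in state A at pos 0, read 0 -> (A,0)->write 1,move R,goto C. Now: state=C, head=1, tape[-1..2]=0100 (head:   ^)
Step 2: in state C at pos 1, read 0 -> (C,0)->write 0,move L,goto C. Now: state=C, head=0, tape[-1..2]=0100 (head:  ^)
Step 3: in state C at pos 0, read 1 -> (C,1)->write 1,move L,goto B. Now: state=B, head=-1, tape[-2..2]=00100 (head:  ^)
Step 4: in state B at pos -1, read 0 -> (B,0)->write 1,move R,goto B. Now: state=B, head=0, tape[-2..2]=01100 (head:   ^)
Step 5: in state B at pos 0, read 1 -> (B,1)->write 1,move R,goto A. Now: state=A, head=1, tape[-2..2]=01100 (head:    ^)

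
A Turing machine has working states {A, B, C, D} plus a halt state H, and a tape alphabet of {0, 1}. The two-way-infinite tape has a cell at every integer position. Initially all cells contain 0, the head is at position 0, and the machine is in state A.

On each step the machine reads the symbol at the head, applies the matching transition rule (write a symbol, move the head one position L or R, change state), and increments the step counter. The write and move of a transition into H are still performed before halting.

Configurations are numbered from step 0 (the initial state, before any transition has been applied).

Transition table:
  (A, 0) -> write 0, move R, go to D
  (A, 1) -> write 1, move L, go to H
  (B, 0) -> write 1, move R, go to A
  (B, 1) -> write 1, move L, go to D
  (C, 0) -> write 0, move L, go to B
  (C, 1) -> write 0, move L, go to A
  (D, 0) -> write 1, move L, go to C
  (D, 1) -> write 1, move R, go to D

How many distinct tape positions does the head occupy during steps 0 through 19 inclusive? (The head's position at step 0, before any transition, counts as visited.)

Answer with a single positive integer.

Answer: 7

Derivation:
Step 1: in state A at pos 0, read 0 -> (A,0)->write 0,move R,goto D. Now: state=D, head=1, tape[-1..2]=0000 (head:   ^)
Step 2: in state D at pos 1, read 0 -> (D,0)->write 1,move L,goto C. Now: state=C, head=0, tape[-1..2]=0010 (head:  ^)
Step 3: in state C at pos 0, read 0 -> (C,0)->write 0,move L,goto B. Now: state=B, head=-1, tape[-2..2]=00010 (head:  ^)
Step 4: in state B at pos -1, read 0 -> (B,0)->write 1,move R,goto A. Now: state=A, head=0, tape[-2..2]=01010 (head:   ^)
Step 5: in state A at pos 0, read 0 -> (A,0)->write 0,move R,goto D. Now: state=D, head=1, tape[-2..2]=01010 (head:    ^)
Step 6: in state D at pos 1, read 1 -> (D,1)->write 1,move R,goto D. Now: state=D, head=2, tape[-2..3]=010100 (head:     ^)
Step 7: in state D at pos 2, read 0 -> (D,0)->write 1,move L,goto C. Now: state=C, head=1, tape[-2..3]=010110 (head:    ^)
Step 8: in state C at pos 1, read 1 -> (C,1)->write 0,move L,goto A. Now: state=A, head=0, tape[-2..3]=010010 (head:   ^)
Step 9: in state A at pos 0, read 0 -> (A,0)->write 0,move R,goto D. Now: state=D, head=1, tape[-2..3]=010010 (head:    ^)
Step 10: in state D at pos 1, read 0 -> (D,0)->write 1,move L,goto C. Now: state=C, head=0, tape[-2..3]=010110 (head:   ^)
Step 11: in state C at pos 0, read 0 -> (C,0)->write 0,move L,goto B. Now: state=B, head=-1, tape[-2..3]=010110 (head:  ^)
Step 12: in state B at pos -1, read 1 -> (B,1)->write 1,move L,goto D. Now: state=D, head=-2, tape[-3..3]=0010110 (head:  ^)
Step 13: in state D at pos -2, read 0 -> (D,0)->write 1,move L,goto C. Now: state=C, head=-3, tape[-4..3]=00110110 (head:  ^)
Step 14: in state C at pos -3, read 0 -> (C,0)->write 0,move L,goto B. Now: state=B, head=-4, tape[-5..3]=000110110 (head:  ^)
Step 15: in state B at pos -4, read 0 -> (B,0)->write 1,move R,goto A. Now: state=A, head=-3, tape[-5..3]=010110110 (head:   ^)
Step 16: in state A at pos -3, read 0 -> (A,0)->write 0,move R,goto D. Now: state=D, head=-2, tape[-5..3]=010110110 (head:    ^)
Step 17: in state D at pos -2, read 1 -> (D,1)->write 1,move R,goto D. Now: state=D, head=-1, tape[-5..3]=010110110 (head:     ^)
Step 18: in state D at pos -1, read 1 -> (D,1)->write 1,move R,goto D. Now: state=D, head=0, tape[-5..3]=010110110 (head:      ^)
Step 19: in state D at pos 0, read 0 -> (D,0)->write 1,move L,goto C. Now: state=C, head=-1, tape[-5..3]=010111110 (head:     ^)
Head positions at steps 0..19: starting at 0, distinct positions visited = {-4, -3, -2, -1, 0, 1, 2} -> 7 position(s)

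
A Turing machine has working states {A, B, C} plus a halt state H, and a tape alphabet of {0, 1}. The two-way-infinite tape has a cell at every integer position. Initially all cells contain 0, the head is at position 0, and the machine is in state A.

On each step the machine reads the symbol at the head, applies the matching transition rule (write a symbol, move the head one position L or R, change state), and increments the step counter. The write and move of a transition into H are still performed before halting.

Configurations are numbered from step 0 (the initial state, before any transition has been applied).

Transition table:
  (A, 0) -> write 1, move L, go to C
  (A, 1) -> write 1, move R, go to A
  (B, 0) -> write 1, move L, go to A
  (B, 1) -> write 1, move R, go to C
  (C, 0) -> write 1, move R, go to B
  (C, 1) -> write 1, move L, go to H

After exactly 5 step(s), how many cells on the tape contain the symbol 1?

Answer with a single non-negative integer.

Answer: 4

Derivation:
Step 1: in state A at pos 0, read 0 -> (A,0)->write 1,move L,goto C. Now: state=C, head=-1, tape[-2..1]=0010 (head:  ^)
Step 2: in state C at pos -1, read 0 -> (C,0)->write 1,move R,goto B. Now: state=B, head=0, tape[-2..1]=0110 (head:   ^)
Step 3: in state B at pos 0, read 1 -> (B,1)->write 1,move R,goto C. Now: state=C, head=1, tape[-2..2]=01100 (head:    ^)
Step 4: in state C at pos 1, read 0 -> (C,0)->write 1,move R,goto B. Now: state=B, head=2, tape[-2..3]=011100 (head:     ^)
Step 5: in state B at pos 2, read 0 -> (B,0)->write 1,move L,goto A. Now: state=A, head=1, tape[-2..3]=011110 (head:    ^)
Cells containing 1 after step 5: {-1, 0, 1, 2} -> 4 cell(s)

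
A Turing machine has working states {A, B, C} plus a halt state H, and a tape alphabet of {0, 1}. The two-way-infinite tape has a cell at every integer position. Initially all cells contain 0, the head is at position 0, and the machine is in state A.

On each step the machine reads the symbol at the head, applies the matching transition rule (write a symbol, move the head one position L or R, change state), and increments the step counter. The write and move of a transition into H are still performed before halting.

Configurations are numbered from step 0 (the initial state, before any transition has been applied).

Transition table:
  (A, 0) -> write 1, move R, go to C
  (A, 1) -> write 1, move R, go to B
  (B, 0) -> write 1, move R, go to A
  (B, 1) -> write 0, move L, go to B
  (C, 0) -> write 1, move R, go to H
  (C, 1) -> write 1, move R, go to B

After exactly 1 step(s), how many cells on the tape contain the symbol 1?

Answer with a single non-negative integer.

Answer: 1

Derivation:
Step 1: in state A at pos 0, read 0 -> (A,0)->write 1,move R,goto C. Now: state=C, head=1, tape[-1..2]=0100 (head:   ^)
Cells containing 1 after step 1: {0} -> 1 cell(s)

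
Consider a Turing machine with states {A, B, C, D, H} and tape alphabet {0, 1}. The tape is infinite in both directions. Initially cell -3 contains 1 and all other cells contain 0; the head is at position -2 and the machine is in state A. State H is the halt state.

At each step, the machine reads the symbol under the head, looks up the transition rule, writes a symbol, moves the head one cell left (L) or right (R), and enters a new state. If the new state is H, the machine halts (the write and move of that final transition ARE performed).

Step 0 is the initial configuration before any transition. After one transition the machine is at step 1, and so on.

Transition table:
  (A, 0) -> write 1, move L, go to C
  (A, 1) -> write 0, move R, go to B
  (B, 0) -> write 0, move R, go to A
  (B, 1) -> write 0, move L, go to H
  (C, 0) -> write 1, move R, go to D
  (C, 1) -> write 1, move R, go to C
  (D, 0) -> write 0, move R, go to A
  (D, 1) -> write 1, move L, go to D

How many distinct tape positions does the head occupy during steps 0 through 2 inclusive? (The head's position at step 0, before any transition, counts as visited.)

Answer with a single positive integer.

Answer: 2

Derivation:
Step 1: in state A at pos -2, read 0 -> (A,0)->write 1,move L,goto C. Now: state=C, head=-3, tape[-4..-1]=0110 (head:  ^)
Step 2: in state C at pos -3, read 1 -> (C,1)->write 1,move R,goto C. Now: state=C, head=-2, tape[-4..-1]=0110 (head:   ^)
Head positions at steps 0..2: starting at -2, distinct positions visited = {-3, -2} -> 2 position(s)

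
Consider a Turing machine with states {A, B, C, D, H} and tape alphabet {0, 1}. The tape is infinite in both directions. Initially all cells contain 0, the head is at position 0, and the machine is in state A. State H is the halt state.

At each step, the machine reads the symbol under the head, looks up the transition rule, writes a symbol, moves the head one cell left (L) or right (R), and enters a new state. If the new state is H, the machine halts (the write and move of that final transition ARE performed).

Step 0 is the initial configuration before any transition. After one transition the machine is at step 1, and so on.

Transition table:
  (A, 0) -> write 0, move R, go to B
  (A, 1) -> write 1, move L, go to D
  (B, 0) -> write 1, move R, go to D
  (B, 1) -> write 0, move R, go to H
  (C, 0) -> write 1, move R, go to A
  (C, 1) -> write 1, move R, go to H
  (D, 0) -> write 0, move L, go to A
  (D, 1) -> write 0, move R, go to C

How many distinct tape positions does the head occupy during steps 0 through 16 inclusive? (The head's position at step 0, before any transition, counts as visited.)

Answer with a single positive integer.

Answer: 7

Derivation:
Step 1: in state A at pos 0, read 0 -> (A,0)->write 0,move R,goto B. Now: state=B, head=1, tape[-1..2]=0000 (head:   ^)
Step 2: in state B at pos 1, read 0 -> (B,0)->write 1,move R,goto D. Now: state=D, head=2, tape[-1..3]=00100 (head:    ^)
Step 3: in state D at pos 2, read 0 -> (D,0)->write 0,move L,goto A. Now: state=A, head=1, tape[-1..3]=00100 (head:   ^)
Step 4: in state A at pos 1, read 1 -> (A,1)->write 1,move L,goto D. Now: state=D, head=0, tape[-1..3]=00100 (head:  ^)
Step 5: in state D at pos 0, read 0 -> (D,0)->write 0,move L,goto A. Now: state=A, head=-1, tape[-2..3]=000100 (head:  ^)
Step 6: in state A at pos -1, read 0 -> (A,0)->write 0,move R,goto B. Now: state=B, head=0, tape[-2..3]=000100 (head:   ^)
Step 7: in state B at pos 0, read 0 -> (B,0)->write 1,move R,goto D. Now: state=D, head=1, tape[-2..3]=001100 (head:    ^)
Step 8: in state D at pos 1, read 1 -> (D,1)->write 0,move R,goto C. Now: state=C, head=2, tape[-2..3]=001000 (head:     ^)
Step 9: in state C at pos 2, read 0 -> (C,0)->write 1,move R,goto A. Now: state=A, head=3, tape[-2..4]=0010100 (head:      ^)
Step 10: in state A at pos 3, read 0 -> (A,0)->write 0,move R,goto B. Now: state=B, head=4, tape[-2..5]=00101000 (head:       ^)
Step 11: in state B at pos 4, read 0 -> (B,0)->write 1,move R,goto D. Now: state=D, head=5, tape[-2..6]=001010100 (head:        ^)
Step 12: in state D at pos 5, read 0 -> (D,0)->write 0,move L,goto A. Now: state=A, head=4, tape[-2..6]=001010100 (head:       ^)
Step 13: in state A at pos 4, read 1 -> (A,1)->write 1,move L,goto D. Now: state=D, head=3, tape[-2..6]=001010100 (head:      ^)
Step 14: in state D at pos 3, read 0 -> (D,0)->write 0,move L,goto A. Now: state=A, head=2, tape[-2..6]=001010100 (head:     ^)
Step 15: in state A at pos 2, read 1 -> (A,1)->write 1,move L,goto D. Now: state=D, head=1, tape[-2..6]=001010100 (head:    ^)
Step 16: in state D at pos 1, read 0 -> (D,0)->write 0,move L,goto A. Now: state=A, head=0, tape[-2..6]=001010100 (head:   ^)
Head positions at steps 0..16: starting at 0, distinct positions visited = {-1, 0, 1, 2, 3, 4, 5} -> 7 position(s)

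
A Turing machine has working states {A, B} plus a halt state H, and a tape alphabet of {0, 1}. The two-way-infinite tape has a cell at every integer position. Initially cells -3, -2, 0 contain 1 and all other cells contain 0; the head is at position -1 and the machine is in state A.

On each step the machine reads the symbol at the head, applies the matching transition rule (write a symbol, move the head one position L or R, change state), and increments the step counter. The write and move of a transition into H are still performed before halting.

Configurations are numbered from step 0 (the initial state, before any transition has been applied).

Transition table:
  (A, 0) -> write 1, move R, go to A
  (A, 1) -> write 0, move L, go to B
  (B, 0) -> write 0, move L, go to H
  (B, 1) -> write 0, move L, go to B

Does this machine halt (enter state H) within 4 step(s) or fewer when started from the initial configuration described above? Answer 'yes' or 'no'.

Answer: no

Derivation:
Step 1: in state A at pos -1, read 0 -> (A,0)->write 1,move R,goto A. Now: state=A, head=0, tape[-4..1]=011110 (head:     ^)
Step 2: in state A at pos 0, read 1 -> (A,1)->write 0,move L,goto B. Now: state=B, head=-1, tape[-4..1]=011100 (head:    ^)
Step 3: in state B at pos -1, read 1 -> (B,1)->write 0,move L,goto B. Now: state=B, head=-2, tape[-4..1]=011000 (head:   ^)
Step 4: in state B at pos -2, read 1 -> (B,1)->write 0,move L,goto B. Now: state=B, head=-3, tape[-4..1]=010000 (head:  ^)
After 4 step(s): state = B (not H) -> not halted within 4 -> no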